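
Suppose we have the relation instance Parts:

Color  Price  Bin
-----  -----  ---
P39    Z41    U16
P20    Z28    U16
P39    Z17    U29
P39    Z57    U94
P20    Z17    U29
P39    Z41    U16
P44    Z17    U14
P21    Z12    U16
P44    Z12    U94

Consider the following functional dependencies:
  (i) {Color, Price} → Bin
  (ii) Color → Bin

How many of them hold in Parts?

1

(i) {Color, Price} → Bin: every LHS value maps to a single RHS value — holds.
(ii) Color → Bin: Color=P39: 4 rows → Bin takes values {U16, U29, U94} — violation; Color=P20: 2 rows → Bin takes values {U16, U29} — violation; Color=P44: 2 rows → Bin takes values {U14, U94} — violation — fails.
1 of the 2 dependencies holds.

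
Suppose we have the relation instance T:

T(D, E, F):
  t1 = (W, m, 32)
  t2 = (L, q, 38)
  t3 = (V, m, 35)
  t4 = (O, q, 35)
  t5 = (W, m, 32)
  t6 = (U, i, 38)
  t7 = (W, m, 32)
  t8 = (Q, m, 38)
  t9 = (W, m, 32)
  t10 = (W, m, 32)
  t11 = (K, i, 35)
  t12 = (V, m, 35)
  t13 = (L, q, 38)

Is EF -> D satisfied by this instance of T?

(E=m, F=32): rows 1, 5, 7, 9, 10 → D = W, W, W, W, W ✓
(E=q, F=38): rows 2, 13 → D = L, L ✓
(E=m, F=35): rows 3, 12 → D = V, V ✓
(E=q, F=35): row 4 → D = O ✓
(E=i, F=38): row 6 → D = U ✓
(E=m, F=38): row 8 → D = Q ✓
(E=i, F=35): row 11 → D = K ✓
Every EF value is associated with a single D value, so EF -> D holds.

Yes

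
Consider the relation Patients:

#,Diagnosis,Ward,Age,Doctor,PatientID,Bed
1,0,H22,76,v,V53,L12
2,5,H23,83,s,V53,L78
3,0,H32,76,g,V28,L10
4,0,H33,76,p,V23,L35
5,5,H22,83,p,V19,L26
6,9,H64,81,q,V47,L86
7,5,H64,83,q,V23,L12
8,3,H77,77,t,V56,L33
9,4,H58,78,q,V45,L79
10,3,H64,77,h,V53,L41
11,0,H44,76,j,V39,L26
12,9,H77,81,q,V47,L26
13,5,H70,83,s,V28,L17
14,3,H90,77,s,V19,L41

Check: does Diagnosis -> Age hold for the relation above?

Yes

Diagnosis=0: rows 1, 3, 4, 11 → Age = 76, 76, 76, 76 ✓
Diagnosis=5: rows 2, 5, 7, 13 → Age = 83, 83, 83, 83 ✓
Diagnosis=9: rows 6, 12 → Age = 81, 81 ✓
Diagnosis=3: rows 8, 10, 14 → Age = 77, 77, 77 ✓
Diagnosis=4: row 9 → Age = 78 ✓
Every Diagnosis value is associated with a single Age value, so Diagnosis -> Age holds.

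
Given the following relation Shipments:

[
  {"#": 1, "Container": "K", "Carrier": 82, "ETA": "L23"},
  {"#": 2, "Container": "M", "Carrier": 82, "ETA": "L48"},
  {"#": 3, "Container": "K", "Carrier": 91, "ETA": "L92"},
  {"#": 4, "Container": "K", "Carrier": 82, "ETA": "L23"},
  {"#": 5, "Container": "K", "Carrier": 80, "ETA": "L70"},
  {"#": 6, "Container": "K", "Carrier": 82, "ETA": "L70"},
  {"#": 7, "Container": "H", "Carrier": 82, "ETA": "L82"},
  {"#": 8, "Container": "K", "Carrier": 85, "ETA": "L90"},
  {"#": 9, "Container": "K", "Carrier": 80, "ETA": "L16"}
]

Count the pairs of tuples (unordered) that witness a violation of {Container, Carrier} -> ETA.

3

(Container=K, Carrier=82): violating pairs (1,6), (4,6) — 2 pairs.
(Container=K, Carrier=80): violating pairs (5,9) — 1 pair.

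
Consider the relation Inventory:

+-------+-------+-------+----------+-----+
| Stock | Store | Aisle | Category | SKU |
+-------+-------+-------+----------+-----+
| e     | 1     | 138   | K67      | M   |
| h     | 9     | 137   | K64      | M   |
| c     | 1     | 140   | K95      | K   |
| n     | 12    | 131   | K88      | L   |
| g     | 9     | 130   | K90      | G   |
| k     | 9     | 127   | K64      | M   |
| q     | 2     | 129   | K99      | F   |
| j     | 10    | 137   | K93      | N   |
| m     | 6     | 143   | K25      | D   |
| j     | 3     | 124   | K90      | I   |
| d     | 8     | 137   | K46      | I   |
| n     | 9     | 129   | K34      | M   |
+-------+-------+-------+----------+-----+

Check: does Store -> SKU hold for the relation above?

Store=1: 2 rows → SKU takes values {M, K} — violation
Store=9: 4 rows → SKU takes values {M, G} — violation
Store=12: 1 row → SKU = L ✓
Store=2: 1 row → SKU = F ✓
Store=10: 1 row → SKU = N ✓
Store=6: 1 row → SKU = D ✓
Store=3: 1 row → SKU = I ✓
Store=8: 1 row → SKU = I ✓
Two rows agree on Store but differ on SKU, so Store -> SKU does not hold.

No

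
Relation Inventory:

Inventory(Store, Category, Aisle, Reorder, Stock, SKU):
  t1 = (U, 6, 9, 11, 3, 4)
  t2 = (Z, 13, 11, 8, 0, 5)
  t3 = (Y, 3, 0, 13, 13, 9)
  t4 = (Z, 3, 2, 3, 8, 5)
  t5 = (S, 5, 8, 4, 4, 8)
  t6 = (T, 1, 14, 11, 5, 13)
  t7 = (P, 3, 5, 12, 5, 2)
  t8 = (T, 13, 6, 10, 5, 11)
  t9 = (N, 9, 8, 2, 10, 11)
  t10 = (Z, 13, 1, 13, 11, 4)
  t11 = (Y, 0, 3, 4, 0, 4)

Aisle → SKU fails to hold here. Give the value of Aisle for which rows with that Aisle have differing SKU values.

8

Aisle=9: row 1 → SKU = 4 ✓
Aisle=11: row 2 → SKU = 5 ✓
Aisle=0: row 3 → SKU = 9 ✓
Aisle=2: row 4 → SKU = 5 ✓
Aisle=8: rows 5, 9 → SKU takes values {8, 11} — violation
Aisle=14: row 6 → SKU = 13 ✓
Aisle=5: row 7 → SKU = 2 ✓
Aisle=6: row 8 → SKU = 11 ✓
Aisle=1: row 10 → SKU = 4 ✓
Aisle=3: row 11 → SKU = 4 ✓
The only Aisle value with inconsistent SKU is Aisle=8.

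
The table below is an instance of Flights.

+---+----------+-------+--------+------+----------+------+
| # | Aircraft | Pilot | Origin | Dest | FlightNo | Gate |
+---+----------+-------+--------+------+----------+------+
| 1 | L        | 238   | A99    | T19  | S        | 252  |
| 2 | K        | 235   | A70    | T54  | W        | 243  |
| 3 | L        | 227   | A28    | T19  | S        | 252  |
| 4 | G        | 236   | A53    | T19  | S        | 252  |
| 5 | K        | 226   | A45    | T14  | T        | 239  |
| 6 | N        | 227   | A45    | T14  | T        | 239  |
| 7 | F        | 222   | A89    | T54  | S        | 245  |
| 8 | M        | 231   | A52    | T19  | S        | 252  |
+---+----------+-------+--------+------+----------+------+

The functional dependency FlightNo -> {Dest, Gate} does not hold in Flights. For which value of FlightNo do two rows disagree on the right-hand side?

FlightNo=S: rows 1, 3, 4, 7, 8 → {Dest,Gate} takes values {(T19, 252), (T54, 245)} — violation
FlightNo=W: row 2 → {Dest,Gate} = (T54, 243) ✓
FlightNo=T: rows 5, 6 → {Dest,Gate} = (T14, 239), (T14, 239) ✓
The only FlightNo value with inconsistent RHS is FlightNo=S.

S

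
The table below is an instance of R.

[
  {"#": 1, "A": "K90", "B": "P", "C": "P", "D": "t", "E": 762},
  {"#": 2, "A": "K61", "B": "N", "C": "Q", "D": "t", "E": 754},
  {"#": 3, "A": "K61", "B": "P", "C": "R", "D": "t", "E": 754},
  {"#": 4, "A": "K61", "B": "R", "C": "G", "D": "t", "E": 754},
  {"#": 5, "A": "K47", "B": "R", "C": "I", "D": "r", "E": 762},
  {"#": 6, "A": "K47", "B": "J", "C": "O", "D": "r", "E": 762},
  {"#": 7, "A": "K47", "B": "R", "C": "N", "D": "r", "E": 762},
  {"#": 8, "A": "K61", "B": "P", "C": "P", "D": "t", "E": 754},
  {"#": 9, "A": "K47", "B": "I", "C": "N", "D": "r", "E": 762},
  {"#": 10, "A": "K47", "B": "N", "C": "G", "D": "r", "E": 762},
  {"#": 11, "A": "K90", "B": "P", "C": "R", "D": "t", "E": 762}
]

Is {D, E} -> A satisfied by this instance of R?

Yes

(D=t, E=762): rows 1, 11 → A = K90, K90 ✓
(D=t, E=754): rows 2, 3, 4, 8 → A = K61, K61, K61, K61 ✓
(D=r, E=762): rows 5, 6, 7, 9, 10 → A = K47, K47, K47, K47, K47 ✓
Every {D, E} value is associated with a single A value, so {D, E} -> A holds.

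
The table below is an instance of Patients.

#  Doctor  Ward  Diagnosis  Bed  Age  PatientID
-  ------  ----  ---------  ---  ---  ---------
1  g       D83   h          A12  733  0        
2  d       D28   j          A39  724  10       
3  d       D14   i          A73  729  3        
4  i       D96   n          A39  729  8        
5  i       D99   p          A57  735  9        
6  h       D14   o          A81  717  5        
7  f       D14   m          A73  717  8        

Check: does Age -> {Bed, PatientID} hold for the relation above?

Age=733: row 1 → {Bed,PatientID} = (A12, 0) ✓
Age=724: row 2 → {Bed,PatientID} = (A39, 10) ✓
Age=729: rows 3, 4 → {Bed,PatientID} takes values {(A73, 3), (A39, 8)} — violation
Age=735: row 5 → {Bed,PatientID} = (A57, 9) ✓
Age=717: rows 6, 7 → {Bed,PatientID} takes values {(A81, 5), (A73, 8)} — violation
Two rows agree on Age but differ on {Bed, PatientID}, so Age -> {Bed, PatientID} does not hold.

No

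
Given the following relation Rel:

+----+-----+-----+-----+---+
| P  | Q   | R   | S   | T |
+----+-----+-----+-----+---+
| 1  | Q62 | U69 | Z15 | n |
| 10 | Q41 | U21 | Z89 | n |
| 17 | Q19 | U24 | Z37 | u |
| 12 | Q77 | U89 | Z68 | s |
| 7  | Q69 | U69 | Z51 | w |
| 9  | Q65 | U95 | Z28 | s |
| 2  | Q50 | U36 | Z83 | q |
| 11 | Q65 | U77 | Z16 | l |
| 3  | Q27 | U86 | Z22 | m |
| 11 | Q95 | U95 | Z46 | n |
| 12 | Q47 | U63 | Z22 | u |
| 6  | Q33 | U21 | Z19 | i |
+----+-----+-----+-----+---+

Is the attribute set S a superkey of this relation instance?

No

Two distinct rows share S=Z22, so S does not determine every attribute — not a superkey.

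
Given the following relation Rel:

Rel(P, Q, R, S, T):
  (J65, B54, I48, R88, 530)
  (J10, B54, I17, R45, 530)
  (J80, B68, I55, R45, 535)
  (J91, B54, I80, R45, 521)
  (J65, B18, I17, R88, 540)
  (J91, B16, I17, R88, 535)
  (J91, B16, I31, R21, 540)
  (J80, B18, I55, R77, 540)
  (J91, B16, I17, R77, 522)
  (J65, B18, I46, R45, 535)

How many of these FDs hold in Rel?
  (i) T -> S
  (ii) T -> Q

0

(i) T -> S: T=530: 2 rows → S takes values {R88, R45} — violation; T=535: 3 rows → S takes values {R45, R88} — violation; T=540: 3 rows → S takes values {R88, R21, R77} — violation — fails.
(ii) T -> Q: T=535: 3 rows → Q takes values {B68, B16, B18} — violation; T=540: 3 rows → Q takes values {B18, B16} — violation — fails.
None of the 2 dependencies hold.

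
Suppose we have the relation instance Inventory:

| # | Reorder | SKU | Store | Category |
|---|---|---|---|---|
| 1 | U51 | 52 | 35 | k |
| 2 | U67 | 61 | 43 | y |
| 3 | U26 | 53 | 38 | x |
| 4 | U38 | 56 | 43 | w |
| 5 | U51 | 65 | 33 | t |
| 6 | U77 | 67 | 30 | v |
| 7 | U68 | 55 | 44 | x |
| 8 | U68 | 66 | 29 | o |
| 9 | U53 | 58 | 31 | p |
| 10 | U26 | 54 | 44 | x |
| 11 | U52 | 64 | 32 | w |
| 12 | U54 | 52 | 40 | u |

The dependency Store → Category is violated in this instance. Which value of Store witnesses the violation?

Store=35: row 1 → Category = k ✓
Store=43: rows 2, 4 → Category takes values {y, w} — violation
Store=38: row 3 → Category = x ✓
Store=33: row 5 → Category = t ✓
Store=30: row 6 → Category = v ✓
Store=44: rows 7, 10 → Category = x, x ✓
Store=29: row 8 → Category = o ✓
Store=31: row 9 → Category = p ✓
Store=32: row 11 → Category = w ✓
Store=40: row 12 → Category = u ✓
The only Store value with inconsistent Category is Store=43.

43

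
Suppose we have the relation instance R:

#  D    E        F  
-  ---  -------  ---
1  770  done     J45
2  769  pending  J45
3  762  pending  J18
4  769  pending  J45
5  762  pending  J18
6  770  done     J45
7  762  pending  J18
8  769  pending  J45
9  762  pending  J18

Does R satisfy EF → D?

Yes

(E=done, F=J45): rows 1, 6 → D = 770, 770 ✓
(E=pending, F=J45): rows 2, 4, 8 → D = 769, 769, 769 ✓
(E=pending, F=J18): rows 3, 5, 7, 9 → D = 762, 762, 762, 762 ✓
Every EF value is associated with a single D value, so EF → D holds.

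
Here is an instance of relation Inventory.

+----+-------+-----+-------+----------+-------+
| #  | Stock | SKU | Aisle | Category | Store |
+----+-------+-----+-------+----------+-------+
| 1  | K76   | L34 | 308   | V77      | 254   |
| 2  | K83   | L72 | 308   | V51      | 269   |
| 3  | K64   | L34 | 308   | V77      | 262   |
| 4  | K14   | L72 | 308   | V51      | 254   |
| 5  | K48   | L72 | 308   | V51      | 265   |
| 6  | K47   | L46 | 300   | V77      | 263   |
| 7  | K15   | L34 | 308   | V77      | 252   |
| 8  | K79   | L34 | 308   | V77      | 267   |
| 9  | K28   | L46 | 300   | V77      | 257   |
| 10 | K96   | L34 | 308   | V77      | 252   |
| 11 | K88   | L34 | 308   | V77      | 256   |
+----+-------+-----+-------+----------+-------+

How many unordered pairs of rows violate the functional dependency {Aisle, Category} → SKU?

(Aisle=308, Category=V77): all 6 rows agree on SKU — 0 pairs.
(Aisle=308, Category=V51): all 3 rows agree on SKU — 0 pairs.
(Aisle=300, Category=V77): all 2 rows agree on SKU — 0 pairs.

0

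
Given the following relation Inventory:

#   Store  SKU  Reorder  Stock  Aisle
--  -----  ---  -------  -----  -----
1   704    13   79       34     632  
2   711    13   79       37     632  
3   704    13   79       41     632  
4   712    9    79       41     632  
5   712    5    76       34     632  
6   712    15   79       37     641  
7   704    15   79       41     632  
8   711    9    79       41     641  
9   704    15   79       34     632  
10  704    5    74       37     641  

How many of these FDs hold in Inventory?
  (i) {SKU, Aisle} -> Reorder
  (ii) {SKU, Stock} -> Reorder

2

(i) {SKU, Aisle} -> Reorder: every LHS value maps to a single RHS value — holds.
(ii) {SKU, Stock} -> Reorder: every LHS value maps to a single RHS value — holds.
2 of the 2 dependencies hold.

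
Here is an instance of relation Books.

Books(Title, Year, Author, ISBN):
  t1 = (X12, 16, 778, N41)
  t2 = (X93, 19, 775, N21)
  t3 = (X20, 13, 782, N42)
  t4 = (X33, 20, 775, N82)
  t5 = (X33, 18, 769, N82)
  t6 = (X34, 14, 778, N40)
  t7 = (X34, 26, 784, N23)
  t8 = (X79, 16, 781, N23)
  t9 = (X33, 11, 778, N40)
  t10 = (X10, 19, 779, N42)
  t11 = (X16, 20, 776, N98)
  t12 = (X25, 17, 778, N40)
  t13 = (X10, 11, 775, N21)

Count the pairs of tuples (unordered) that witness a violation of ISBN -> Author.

3

ISBN=N21: all 2 rows agree on Author — 0 pairs.
ISBN=N42: violating pairs (3,10) — 1 pair.
ISBN=N82: violating pairs (4,5) — 1 pair.
ISBN=N40: all 3 rows agree on Author — 0 pairs.
ISBN=N23: violating pairs (7,8) — 1 pair.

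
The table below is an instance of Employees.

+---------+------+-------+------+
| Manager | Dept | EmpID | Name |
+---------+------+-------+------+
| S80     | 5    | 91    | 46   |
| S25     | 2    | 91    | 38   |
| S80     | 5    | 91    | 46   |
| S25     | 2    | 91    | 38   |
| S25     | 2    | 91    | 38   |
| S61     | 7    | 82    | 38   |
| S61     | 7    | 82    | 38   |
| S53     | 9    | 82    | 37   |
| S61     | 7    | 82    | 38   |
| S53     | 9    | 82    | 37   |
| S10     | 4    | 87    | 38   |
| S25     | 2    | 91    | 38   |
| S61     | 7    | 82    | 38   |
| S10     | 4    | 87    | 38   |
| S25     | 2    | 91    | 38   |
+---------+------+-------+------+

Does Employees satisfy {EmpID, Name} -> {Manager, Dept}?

Yes

(EmpID=91, Name=46): 2 rows → {Manager,Dept} = (S80, 5), (S80, 5) ✓
(EmpID=91, Name=38): 5 rows → {Manager,Dept} = (S25, 2), (S25, 2), (S25, 2), (S25, 2), (S25, 2) ✓
(EmpID=82, Name=38): 4 rows → {Manager,Dept} = (S61, 7), (S61, 7), (S61, 7), (S61, 7) ✓
(EmpID=82, Name=37): 2 rows → {Manager,Dept} = (S53, 9), (S53, 9) ✓
(EmpID=87, Name=38): 2 rows → {Manager,Dept} = (S10, 4), (S10, 4) ✓
Every {EmpID, Name} value is associated with a single {Manager, Dept} value, so {EmpID, Name} -> {Manager, Dept} holds.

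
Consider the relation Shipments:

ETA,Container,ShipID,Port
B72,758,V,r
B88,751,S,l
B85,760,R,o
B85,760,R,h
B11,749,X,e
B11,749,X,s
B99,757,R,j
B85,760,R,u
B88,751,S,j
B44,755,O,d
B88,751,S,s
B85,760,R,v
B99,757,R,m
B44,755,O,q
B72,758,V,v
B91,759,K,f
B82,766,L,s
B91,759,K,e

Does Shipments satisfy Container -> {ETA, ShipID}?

Container=758: 2 rows → {ETA,ShipID} = (B72, V), (B72, V) ✓
Container=751: 3 rows → {ETA,ShipID} = (B88, S), (B88, S), (B88, S) ✓
Container=760: 4 rows → {ETA,ShipID} = (B85, R), (B85, R), (B85, R), (B85, R) ✓
Container=749: 2 rows → {ETA,ShipID} = (B11, X), (B11, X) ✓
Container=757: 2 rows → {ETA,ShipID} = (B99, R), (B99, R) ✓
Container=755: 2 rows → {ETA,ShipID} = (B44, O), (B44, O) ✓
Container=759: 2 rows → {ETA,ShipID} = (B91, K), (B91, K) ✓
Container=766: 1 row → {ETA,ShipID} = (B82, L) ✓
Every Container value is associated with a single {ETA, ShipID} value, so Container -> {ETA, ShipID} holds.

Yes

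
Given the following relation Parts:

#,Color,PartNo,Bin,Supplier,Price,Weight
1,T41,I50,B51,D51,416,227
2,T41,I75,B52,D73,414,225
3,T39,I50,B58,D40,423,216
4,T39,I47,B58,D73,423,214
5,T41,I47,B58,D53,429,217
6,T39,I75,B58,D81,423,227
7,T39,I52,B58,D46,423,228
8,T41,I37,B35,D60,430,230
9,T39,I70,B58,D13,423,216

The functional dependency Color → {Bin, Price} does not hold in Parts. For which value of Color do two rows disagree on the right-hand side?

Color=T41: rows 1, 2, 5, 8 → {Bin,Price} takes values {(B51, 416), (B52, 414), (B58, 429), (B35, 430)} — violation
Color=T39: rows 3, 4, 6, 7, 9 → {Bin,Price} = (B58, 423), (B58, 423), (B58, 423), (B58, 423), (B58, 423) ✓
The only Color value with inconsistent RHS is Color=T41.

T41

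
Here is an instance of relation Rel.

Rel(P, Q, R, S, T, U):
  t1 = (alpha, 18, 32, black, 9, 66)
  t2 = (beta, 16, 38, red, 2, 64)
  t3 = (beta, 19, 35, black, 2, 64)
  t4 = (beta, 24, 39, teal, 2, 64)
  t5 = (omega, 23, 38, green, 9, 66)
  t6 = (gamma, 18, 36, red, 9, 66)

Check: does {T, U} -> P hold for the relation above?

No

(T=9, U=66): rows 1, 5, 6 → P takes values {alpha, omega, gamma} — violation
(T=2, U=64): rows 2, 3, 4 → P = beta, beta, beta ✓
Two rows agree on {T, U} but differ on P, so {T, U} -> P does not hold.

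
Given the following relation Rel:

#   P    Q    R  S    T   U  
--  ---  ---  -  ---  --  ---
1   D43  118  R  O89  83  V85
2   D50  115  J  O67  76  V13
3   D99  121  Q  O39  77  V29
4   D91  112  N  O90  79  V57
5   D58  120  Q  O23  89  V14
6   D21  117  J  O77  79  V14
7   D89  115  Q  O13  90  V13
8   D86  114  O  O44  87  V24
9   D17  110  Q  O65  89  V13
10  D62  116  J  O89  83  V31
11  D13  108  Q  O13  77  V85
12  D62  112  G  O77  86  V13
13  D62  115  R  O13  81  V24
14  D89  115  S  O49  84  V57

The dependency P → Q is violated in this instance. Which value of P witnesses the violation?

D62

P=D43: row 1 → Q = 118 ✓
P=D50: row 2 → Q = 115 ✓
P=D99: row 3 → Q = 121 ✓
P=D91: row 4 → Q = 112 ✓
P=D58: row 5 → Q = 120 ✓
P=D21: row 6 → Q = 117 ✓
P=D89: rows 7, 14 → Q = 115, 115 ✓
P=D86: row 8 → Q = 114 ✓
P=D17: row 9 → Q = 110 ✓
P=D62: rows 10, 12, 13 → Q takes values {116, 112, 115} — violation
P=D13: row 11 → Q = 108 ✓
The only P value with inconsistent Q is P=D62.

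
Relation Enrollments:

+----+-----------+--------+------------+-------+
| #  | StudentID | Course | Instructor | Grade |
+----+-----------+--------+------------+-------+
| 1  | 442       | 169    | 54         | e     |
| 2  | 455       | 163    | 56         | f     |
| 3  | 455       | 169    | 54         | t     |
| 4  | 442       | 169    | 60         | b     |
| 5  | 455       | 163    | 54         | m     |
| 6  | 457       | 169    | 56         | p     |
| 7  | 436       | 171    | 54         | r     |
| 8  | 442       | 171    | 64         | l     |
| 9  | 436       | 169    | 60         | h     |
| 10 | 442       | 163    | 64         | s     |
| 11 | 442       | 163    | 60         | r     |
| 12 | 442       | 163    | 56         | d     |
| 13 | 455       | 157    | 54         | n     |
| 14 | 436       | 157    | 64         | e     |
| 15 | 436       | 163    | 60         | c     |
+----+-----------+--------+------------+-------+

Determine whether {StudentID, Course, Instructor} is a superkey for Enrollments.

Yes

All 15 rows have distinct {StudentID, Course, Instructor} values, so {StudentID, Course, Instructor} → (all attributes) holds and {StudentID, Course, Instructor} is a superkey.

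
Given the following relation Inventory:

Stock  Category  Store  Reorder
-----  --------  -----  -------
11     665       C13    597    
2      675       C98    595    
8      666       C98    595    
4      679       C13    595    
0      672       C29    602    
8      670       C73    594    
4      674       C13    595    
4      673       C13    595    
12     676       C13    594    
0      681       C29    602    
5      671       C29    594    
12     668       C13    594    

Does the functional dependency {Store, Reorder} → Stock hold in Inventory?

(Store=C13, Reorder=597): 1 row → Stock = 11 ✓
(Store=C98, Reorder=595): 2 rows → Stock takes values {2, 8} — violation
(Store=C13, Reorder=595): 3 rows → Stock = 4, 4, 4 ✓
(Store=C29, Reorder=602): 2 rows → Stock = 0, 0 ✓
(Store=C73, Reorder=594): 1 row → Stock = 8 ✓
(Store=C13, Reorder=594): 2 rows → Stock = 12, 12 ✓
(Store=C29, Reorder=594): 1 row → Stock = 5 ✓
Two rows agree on {Store, Reorder} but differ on Stock, so {Store, Reorder} → Stock does not hold.

No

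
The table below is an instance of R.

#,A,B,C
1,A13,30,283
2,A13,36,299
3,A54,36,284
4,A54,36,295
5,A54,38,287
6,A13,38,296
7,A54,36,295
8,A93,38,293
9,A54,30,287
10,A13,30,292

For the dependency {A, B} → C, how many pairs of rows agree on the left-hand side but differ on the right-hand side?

(A=A13, B=30): violating pairs (1,10) — 1 pair.
(A=A54, B=36): violating pairs (3,4), (3,7) — 2 pairs.

3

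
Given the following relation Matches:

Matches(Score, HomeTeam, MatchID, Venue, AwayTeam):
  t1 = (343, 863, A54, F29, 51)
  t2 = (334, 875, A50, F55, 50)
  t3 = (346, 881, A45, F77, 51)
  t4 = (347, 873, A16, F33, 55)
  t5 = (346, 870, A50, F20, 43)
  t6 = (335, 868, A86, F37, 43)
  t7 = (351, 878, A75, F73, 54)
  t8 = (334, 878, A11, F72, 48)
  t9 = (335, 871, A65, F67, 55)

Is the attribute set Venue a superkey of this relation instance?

All 9 rows have distinct Venue values, so Venue → (all attributes) holds and Venue is a superkey.

Yes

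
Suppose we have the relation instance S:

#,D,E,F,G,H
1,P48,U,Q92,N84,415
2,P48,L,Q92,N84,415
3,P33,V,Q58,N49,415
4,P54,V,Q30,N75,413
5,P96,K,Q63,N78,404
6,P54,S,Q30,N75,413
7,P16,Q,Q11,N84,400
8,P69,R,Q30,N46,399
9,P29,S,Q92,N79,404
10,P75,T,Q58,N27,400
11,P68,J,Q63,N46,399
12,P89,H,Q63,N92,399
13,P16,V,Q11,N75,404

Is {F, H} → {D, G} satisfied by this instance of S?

No

(F=Q92, H=415): rows 1, 2 → {D,G} = (P48, N84), (P48, N84) ✓
(F=Q58, H=415): row 3 → {D,G} = (P33, N49) ✓
(F=Q30, H=413): rows 4, 6 → {D,G} = (P54, N75), (P54, N75) ✓
(F=Q63, H=404): row 5 → {D,G} = (P96, N78) ✓
(F=Q11, H=400): row 7 → {D,G} = (P16, N84) ✓
(F=Q30, H=399): row 8 → {D,G} = (P69, N46) ✓
(F=Q92, H=404): row 9 → {D,G} = (P29, N79) ✓
(F=Q58, H=400): row 10 → {D,G} = (P75, N27) ✓
(F=Q63, H=399): rows 11, 12 → {D,G} takes values {(P68, N46), (P89, N92)} — violation
(F=Q11, H=404): row 13 → {D,G} = (P16, N75) ✓
Two rows agree on {F, H} but differ on {D, G}, so {F, H} → {D, G} does not hold.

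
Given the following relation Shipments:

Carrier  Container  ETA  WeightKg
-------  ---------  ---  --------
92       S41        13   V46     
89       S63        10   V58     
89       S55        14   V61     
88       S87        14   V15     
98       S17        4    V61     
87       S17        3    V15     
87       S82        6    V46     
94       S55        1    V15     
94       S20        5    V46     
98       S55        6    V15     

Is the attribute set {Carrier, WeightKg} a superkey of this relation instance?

Yes

All 10 rows have distinct {Carrier, WeightKg} values, so {Carrier, WeightKg} → (all attributes) holds and {Carrier, WeightKg} is a superkey.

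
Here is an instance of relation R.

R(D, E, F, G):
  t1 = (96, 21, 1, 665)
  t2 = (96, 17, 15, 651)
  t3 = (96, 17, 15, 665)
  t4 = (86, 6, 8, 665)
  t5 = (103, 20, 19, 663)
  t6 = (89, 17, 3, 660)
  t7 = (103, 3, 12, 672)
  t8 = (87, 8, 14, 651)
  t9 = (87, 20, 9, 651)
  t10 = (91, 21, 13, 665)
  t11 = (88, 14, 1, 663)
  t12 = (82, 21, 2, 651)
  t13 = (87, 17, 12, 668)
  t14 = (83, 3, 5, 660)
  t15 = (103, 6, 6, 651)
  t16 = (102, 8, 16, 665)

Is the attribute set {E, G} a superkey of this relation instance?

No

Rows 1 and 10 have the same {E, G} value (E=21, G=665) but are distinct tuples, so {E, G} does not determine every attribute — not a superkey.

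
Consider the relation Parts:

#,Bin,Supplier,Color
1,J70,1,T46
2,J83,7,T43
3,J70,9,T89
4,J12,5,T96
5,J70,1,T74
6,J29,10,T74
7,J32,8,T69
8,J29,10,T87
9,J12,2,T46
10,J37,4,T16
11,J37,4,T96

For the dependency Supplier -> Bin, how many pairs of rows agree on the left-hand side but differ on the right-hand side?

Supplier=1: all 2 rows agree on Bin — 0 pairs.
Supplier=10: all 2 rows agree on Bin — 0 pairs.
Supplier=4: all 2 rows agree on Bin — 0 pairs.

0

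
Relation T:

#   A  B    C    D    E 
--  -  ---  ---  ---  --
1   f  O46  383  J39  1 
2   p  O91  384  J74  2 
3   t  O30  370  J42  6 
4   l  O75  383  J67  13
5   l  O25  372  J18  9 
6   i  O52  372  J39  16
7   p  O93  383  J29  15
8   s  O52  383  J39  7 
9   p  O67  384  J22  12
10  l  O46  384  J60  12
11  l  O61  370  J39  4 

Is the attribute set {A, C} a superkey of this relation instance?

Rows 2 and 9 have the same {A, C} value (A=p, C=384) but are distinct tuples, so {A, C} does not determine every attribute — not a superkey.

No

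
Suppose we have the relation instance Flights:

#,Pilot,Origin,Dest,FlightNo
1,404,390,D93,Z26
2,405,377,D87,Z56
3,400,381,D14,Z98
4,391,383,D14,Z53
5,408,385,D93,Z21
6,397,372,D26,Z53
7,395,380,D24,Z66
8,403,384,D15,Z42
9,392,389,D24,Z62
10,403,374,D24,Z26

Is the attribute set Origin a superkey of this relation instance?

Yes

All 10 rows have distinct Origin values, so Origin → (all attributes) holds and Origin is a superkey.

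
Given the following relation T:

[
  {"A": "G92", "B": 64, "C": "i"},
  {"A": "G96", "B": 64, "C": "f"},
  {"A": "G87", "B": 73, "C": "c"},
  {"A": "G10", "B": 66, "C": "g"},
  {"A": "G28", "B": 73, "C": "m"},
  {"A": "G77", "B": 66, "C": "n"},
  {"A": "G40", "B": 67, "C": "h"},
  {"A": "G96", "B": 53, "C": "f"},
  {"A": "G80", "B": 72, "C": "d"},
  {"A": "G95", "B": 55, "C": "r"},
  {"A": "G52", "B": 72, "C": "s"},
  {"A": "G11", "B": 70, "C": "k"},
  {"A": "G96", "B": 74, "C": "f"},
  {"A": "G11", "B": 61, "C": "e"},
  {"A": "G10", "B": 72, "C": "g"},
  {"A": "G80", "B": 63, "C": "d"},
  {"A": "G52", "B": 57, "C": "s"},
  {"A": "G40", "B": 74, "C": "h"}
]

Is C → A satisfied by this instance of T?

Yes

C=i: 1 row → A = G92 ✓
C=f: 3 rows → A = G96, G96, G96 ✓
C=c: 1 row → A = G87 ✓
C=g: 2 rows → A = G10, G10 ✓
C=m: 1 row → A = G28 ✓
C=n: 1 row → A = G77 ✓
C=h: 2 rows → A = G40, G40 ✓
C=d: 2 rows → A = G80, G80 ✓
C=r: 1 row → A = G95 ✓
C=s: 2 rows → A = G52, G52 ✓
C=k: 1 row → A = G11 ✓
C=e: 1 row → A = G11 ✓
Every C value is associated with a single A value, so C → A holds.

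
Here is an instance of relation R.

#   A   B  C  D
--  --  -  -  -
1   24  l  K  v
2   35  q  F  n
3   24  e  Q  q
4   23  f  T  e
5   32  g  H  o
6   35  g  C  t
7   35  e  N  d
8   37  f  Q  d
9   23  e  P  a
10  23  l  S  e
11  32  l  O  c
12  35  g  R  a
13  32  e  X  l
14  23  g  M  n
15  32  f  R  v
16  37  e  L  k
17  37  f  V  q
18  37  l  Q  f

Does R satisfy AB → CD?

No

(A=24, B=l): row 1 → {C,D} = (K, v) ✓
(A=35, B=q): row 2 → {C,D} = (F, n) ✓
(A=24, B=e): row 3 → {C,D} = (Q, q) ✓
(A=23, B=f): row 4 → {C,D} = (T, e) ✓
(A=32, B=g): row 5 → {C,D} = (H, o) ✓
(A=35, B=g): rows 6, 12 → {C,D} takes values {(C, t), (R, a)} — violation
(A=35, B=e): row 7 → {C,D} = (N, d) ✓
(A=37, B=f): rows 8, 17 → {C,D} takes values {(Q, d), (V, q)} — violation
(A=23, B=e): row 9 → {C,D} = (P, a) ✓
(A=23, B=l): row 10 → {C,D} = (S, e) ✓
(A=32, B=l): row 11 → {C,D} = (O, c) ✓
(A=32, B=e): row 13 → {C,D} = (X, l) ✓
(A=23, B=g): row 14 → {C,D} = (M, n) ✓
(A=32, B=f): row 15 → {C,D} = (R, v) ✓
(A=37, B=e): row 16 → {C,D} = (L, k) ✓
(A=37, B=l): row 18 → {C,D} = (Q, f) ✓
Two rows agree on AB but differ on CD, so AB → CD does not hold.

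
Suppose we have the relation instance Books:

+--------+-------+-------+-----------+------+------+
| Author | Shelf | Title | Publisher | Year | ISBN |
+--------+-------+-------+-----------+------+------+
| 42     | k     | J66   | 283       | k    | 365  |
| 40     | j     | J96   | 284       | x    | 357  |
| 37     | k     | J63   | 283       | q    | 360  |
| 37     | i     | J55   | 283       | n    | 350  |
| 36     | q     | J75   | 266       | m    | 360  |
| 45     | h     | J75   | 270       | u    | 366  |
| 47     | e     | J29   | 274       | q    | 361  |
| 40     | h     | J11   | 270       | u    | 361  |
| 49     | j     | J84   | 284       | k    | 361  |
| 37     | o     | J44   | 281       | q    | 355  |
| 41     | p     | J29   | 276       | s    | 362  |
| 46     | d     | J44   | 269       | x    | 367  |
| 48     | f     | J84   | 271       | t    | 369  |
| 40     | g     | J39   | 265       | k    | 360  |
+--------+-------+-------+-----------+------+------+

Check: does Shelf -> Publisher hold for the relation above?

Yes

Shelf=k: 2 rows → Publisher = 283, 283 ✓
Shelf=j: 2 rows → Publisher = 284, 284 ✓
Shelf=i: 1 row → Publisher = 283 ✓
Shelf=q: 1 row → Publisher = 266 ✓
Shelf=h: 2 rows → Publisher = 270, 270 ✓
Shelf=e: 1 row → Publisher = 274 ✓
Shelf=o: 1 row → Publisher = 281 ✓
Shelf=p: 1 row → Publisher = 276 ✓
Shelf=d: 1 row → Publisher = 269 ✓
Shelf=f: 1 row → Publisher = 271 ✓
Shelf=g: 1 row → Publisher = 265 ✓
Every Shelf value is associated with a single Publisher value, so Shelf -> Publisher holds.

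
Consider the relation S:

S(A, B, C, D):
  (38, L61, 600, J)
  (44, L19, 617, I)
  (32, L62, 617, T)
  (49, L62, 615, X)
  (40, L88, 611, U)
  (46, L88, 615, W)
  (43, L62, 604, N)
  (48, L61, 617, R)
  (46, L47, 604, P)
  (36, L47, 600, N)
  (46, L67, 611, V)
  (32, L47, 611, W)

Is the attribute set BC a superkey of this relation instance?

All 12 rows have distinct BC values, so BC → (all attributes) holds and BC is a superkey.

Yes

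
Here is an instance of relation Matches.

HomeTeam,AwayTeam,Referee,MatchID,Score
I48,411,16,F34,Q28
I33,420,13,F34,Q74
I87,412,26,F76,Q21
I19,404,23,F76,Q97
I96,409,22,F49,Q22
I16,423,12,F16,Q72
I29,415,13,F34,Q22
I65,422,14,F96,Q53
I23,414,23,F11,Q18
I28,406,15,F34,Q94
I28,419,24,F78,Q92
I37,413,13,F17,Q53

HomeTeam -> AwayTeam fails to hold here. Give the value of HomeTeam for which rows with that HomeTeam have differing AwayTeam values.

HomeTeam=I48: 1 row → AwayTeam = 411 ✓
HomeTeam=I33: 1 row → AwayTeam = 420 ✓
HomeTeam=I87: 1 row → AwayTeam = 412 ✓
HomeTeam=I19: 1 row → AwayTeam = 404 ✓
HomeTeam=I96: 1 row → AwayTeam = 409 ✓
HomeTeam=I16: 1 row → AwayTeam = 423 ✓
HomeTeam=I29: 1 row → AwayTeam = 415 ✓
HomeTeam=I65: 1 row → AwayTeam = 422 ✓
HomeTeam=I23: 1 row → AwayTeam = 414 ✓
HomeTeam=I28: 2 rows → AwayTeam takes values {406, 419} — violation
HomeTeam=I37: 1 row → AwayTeam = 413 ✓
The only HomeTeam value with inconsistent AwayTeam is HomeTeam=I28.

I28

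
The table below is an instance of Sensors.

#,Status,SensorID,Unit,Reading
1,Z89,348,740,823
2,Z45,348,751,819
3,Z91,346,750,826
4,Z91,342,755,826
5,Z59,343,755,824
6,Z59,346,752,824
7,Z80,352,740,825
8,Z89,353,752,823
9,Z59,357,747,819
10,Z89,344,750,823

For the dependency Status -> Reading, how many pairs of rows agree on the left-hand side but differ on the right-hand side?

2

Status=Z89: all 3 rows agree on Reading — 0 pairs.
Status=Z91: all 2 rows agree on Reading — 0 pairs.
Status=Z59: violating pairs (5,9), (6,9) — 2 pairs.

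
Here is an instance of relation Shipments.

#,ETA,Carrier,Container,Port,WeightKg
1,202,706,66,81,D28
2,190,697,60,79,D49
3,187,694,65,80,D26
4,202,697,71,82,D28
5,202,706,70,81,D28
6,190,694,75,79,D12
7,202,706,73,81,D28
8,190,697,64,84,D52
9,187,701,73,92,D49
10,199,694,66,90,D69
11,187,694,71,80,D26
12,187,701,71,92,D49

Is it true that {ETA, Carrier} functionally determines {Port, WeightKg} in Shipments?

No

(ETA=202, Carrier=706): rows 1, 5, 7 → {Port,WeightKg} = (81, D28), (81, D28), (81, D28) ✓
(ETA=190, Carrier=697): rows 2, 8 → {Port,WeightKg} takes values {(79, D49), (84, D52)} — violation
(ETA=187, Carrier=694): rows 3, 11 → {Port,WeightKg} = (80, D26), (80, D26) ✓
(ETA=202, Carrier=697): row 4 → {Port,WeightKg} = (82, D28) ✓
(ETA=190, Carrier=694): row 6 → {Port,WeightKg} = (79, D12) ✓
(ETA=187, Carrier=701): rows 9, 12 → {Port,WeightKg} = (92, D49), (92, D49) ✓
(ETA=199, Carrier=694): row 10 → {Port,WeightKg} = (90, D69) ✓
Two rows agree on {ETA, Carrier} but differ on {Port, WeightKg}, so {ETA, Carrier} -> {Port, WeightKg} does not hold.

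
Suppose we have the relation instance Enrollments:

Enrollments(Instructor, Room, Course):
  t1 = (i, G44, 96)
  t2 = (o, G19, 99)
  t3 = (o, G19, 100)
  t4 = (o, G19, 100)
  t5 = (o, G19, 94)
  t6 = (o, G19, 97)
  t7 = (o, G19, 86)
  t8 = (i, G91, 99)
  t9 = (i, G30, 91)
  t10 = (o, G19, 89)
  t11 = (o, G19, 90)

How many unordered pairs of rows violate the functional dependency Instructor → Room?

3

Instructor=i: violating pairs (1,8), (1,9), (8,9) — 3 pairs.
Instructor=o: all 8 rows agree on Room — 0 pairs.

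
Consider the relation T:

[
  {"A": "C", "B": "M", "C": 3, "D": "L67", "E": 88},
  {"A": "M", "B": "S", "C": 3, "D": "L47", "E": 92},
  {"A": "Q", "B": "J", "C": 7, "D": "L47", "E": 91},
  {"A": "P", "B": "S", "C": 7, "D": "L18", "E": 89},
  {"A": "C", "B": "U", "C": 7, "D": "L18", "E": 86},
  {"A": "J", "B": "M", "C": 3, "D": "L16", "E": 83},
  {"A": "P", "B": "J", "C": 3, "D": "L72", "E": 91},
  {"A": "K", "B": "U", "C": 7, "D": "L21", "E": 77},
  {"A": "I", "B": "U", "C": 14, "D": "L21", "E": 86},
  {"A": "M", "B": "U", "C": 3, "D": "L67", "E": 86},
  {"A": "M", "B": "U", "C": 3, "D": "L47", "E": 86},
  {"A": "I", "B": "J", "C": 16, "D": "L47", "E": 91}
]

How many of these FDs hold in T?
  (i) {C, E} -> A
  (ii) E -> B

(i) {C, E} -> A: every LHS value maps to a single RHS value — holds.
(ii) E -> B: every LHS value maps to a single RHS value — holds.
2 of the 2 dependencies hold.

2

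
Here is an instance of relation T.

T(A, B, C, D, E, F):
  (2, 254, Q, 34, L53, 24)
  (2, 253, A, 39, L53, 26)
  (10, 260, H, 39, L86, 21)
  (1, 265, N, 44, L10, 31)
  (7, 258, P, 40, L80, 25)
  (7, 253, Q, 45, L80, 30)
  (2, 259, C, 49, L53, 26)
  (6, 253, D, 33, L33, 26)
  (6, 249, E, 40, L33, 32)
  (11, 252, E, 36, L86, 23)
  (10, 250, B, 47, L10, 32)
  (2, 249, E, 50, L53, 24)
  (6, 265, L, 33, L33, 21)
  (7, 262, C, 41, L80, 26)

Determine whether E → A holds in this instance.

E=L53: 4 rows → A = 2, 2, 2, 2 ✓
E=L86: 2 rows → A takes values {10, 11} — violation
E=L10: 2 rows → A takes values {1, 10} — violation
E=L80: 3 rows → A = 7, 7, 7 ✓
E=L33: 3 rows → A = 6, 6, 6 ✓
Two rows agree on E but differ on A, so E → A does not hold.

No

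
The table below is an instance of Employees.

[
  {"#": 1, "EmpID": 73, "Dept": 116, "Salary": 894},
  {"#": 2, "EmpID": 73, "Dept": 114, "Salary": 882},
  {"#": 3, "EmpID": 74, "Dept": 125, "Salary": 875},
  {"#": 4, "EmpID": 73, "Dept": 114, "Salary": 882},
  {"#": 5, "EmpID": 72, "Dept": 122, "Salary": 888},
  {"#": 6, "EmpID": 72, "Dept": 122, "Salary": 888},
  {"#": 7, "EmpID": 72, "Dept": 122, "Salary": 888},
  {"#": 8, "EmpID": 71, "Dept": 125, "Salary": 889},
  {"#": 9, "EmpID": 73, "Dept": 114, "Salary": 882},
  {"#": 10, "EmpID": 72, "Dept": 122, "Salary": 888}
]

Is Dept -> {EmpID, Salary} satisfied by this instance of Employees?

No

Dept=116: row 1 → {EmpID,Salary} = (73, 894) ✓
Dept=114: rows 2, 4, 9 → {EmpID,Salary} = (73, 882), (73, 882), (73, 882) ✓
Dept=125: rows 3, 8 → {EmpID,Salary} takes values {(74, 875), (71, 889)} — violation
Dept=122: rows 5, 6, 7, 10 → {EmpID,Salary} = (72, 888), (72, 888), (72, 888), (72, 888) ✓
Two rows agree on Dept but differ on {EmpID, Salary}, so Dept -> {EmpID, Salary} does not hold.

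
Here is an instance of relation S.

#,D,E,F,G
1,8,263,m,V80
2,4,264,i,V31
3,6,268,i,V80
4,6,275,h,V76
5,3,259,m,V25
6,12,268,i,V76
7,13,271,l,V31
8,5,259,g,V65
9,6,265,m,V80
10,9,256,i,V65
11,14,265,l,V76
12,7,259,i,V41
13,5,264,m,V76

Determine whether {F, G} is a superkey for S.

No

Rows 1 and 9 have the same {F, G} value (F=m, G=V80) but are distinct tuples, so {F, G} does not determine every attribute — not a superkey.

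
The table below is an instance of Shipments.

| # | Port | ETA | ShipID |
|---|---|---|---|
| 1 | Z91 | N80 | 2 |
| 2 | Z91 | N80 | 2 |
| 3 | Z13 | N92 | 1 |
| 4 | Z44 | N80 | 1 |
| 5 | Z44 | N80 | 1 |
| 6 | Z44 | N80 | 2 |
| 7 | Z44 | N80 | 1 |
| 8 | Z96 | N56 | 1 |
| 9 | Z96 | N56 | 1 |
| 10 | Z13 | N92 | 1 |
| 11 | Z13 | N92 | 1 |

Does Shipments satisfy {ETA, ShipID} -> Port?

No

(ETA=N80, ShipID=2): rows 1, 2, 6 → Port takes values {Z91, Z44} — violation
(ETA=N92, ShipID=1): rows 3, 10, 11 → Port = Z13, Z13, Z13 ✓
(ETA=N80, ShipID=1): rows 4, 5, 7 → Port = Z44, Z44, Z44 ✓
(ETA=N56, ShipID=1): rows 8, 9 → Port = Z96, Z96 ✓
Two rows agree on {ETA, ShipID} but differ on Port, so {ETA, ShipID} -> Port does not hold.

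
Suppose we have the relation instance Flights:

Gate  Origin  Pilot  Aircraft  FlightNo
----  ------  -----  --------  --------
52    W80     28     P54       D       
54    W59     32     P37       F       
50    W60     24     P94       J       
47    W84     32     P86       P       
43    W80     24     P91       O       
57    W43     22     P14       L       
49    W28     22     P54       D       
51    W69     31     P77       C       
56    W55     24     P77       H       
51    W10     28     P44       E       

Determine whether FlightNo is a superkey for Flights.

No

Two distinct rows share FlightNo=D, so FlightNo does not determine every attribute — not a superkey.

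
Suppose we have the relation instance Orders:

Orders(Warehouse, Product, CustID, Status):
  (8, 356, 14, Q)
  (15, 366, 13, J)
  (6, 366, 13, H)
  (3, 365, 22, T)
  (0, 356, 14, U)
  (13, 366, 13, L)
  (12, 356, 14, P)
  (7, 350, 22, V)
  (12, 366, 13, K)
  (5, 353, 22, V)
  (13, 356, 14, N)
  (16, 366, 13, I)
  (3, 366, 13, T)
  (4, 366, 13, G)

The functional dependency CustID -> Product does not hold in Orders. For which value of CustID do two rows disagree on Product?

CustID=14: 4 rows → Product = 356, 356, 356, 356 ✓
CustID=13: 7 rows → Product = 366, 366, 366, 366, 366, 366, 366 ✓
CustID=22: 3 rows → Product takes values {365, 350, 353} — violation
The only CustID value with inconsistent Product is CustID=22.

22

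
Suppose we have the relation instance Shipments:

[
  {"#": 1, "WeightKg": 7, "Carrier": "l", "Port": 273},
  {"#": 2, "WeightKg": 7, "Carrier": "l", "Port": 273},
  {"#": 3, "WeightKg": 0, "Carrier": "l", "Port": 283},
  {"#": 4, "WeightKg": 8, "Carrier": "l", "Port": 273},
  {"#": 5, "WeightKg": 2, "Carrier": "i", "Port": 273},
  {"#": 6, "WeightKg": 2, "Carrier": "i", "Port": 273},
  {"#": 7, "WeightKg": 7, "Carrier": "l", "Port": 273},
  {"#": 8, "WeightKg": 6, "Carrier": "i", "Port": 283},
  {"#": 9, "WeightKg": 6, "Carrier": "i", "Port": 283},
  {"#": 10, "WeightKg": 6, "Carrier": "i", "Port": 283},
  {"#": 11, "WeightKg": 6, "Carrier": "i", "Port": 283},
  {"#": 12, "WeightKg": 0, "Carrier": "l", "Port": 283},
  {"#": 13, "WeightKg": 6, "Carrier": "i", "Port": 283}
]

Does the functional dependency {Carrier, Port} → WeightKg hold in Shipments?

(Carrier=l, Port=273): rows 1, 2, 4, 7 → WeightKg takes values {7, 8} — violation
(Carrier=l, Port=283): rows 3, 12 → WeightKg = 0, 0 ✓
(Carrier=i, Port=273): rows 5, 6 → WeightKg = 2, 2 ✓
(Carrier=i, Port=283): rows 8, 9, 10, 11, 13 → WeightKg = 6, 6, 6, 6, 6 ✓
Two rows agree on {Carrier, Port} but differ on WeightKg, so {Carrier, Port} → WeightKg does not hold.

No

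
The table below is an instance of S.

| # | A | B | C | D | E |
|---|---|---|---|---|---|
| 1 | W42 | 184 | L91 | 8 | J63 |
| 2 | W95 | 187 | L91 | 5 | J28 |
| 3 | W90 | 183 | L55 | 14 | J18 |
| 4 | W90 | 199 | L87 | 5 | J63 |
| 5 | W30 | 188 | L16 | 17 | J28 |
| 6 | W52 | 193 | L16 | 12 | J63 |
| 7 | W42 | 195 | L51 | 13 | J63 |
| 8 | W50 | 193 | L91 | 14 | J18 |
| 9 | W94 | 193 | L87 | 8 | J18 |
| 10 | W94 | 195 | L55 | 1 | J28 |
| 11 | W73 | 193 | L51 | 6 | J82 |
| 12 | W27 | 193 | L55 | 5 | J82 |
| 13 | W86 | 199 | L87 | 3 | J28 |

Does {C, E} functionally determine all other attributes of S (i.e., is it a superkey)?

Yes

All 13 rows have distinct {C, E} values, so {C, E} → (all attributes) holds and {C, E} is a superkey.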